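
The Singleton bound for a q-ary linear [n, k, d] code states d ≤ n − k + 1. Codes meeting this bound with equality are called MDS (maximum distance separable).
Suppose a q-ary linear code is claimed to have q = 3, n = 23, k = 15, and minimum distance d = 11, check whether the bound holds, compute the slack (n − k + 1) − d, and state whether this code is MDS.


Singleton RHS = n − k + 1 = 9, slack = -2, bound violated (no such code; not MDS).

Singleton bound: d ≤ n − k + 1.
Here n = 23, k = 15, so n − k + 1 = 9.
Given d = 11, check d ≤ 9: NO.
Slack = (n − k + 1) − d = -2.
The slack is negative: d = 11 exceeds n − k + 1 = 9 by 2, so the Singleton bound is violated and no linear [23, 15, 11]_3 code can exist. In particular it is not MDS (MDS requires d = n − k + 1 exactly).
Description: the claimed parameters are [23, 15, 11]_3; such a code would be impossible (violates the Singleton bound).


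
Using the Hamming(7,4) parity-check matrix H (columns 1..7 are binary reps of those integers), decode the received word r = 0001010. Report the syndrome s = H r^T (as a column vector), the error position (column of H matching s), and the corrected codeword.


s = (0, 1, 0)^T, error position = 2, corrected codeword c = 0101010

Compute s = H r^T mod 2 one row at a time:
  s_1 = 1 + 0 + 1 + 0 = 2 ≡ 0 (mod 2).
  s_2 = 0 + 0 + 1 + 0 = 1 ≡ 1 (mod 2).
  s_3 = 0 + 0 + 0 + 0 = 0 ≡ 0 (mod 2).
s = (0, 1, 0)^T — this equals column 2 of H (binary 010), so error is at position 2.
Correct: flip bit 2 of r = 0001010 to get c = 0101010.


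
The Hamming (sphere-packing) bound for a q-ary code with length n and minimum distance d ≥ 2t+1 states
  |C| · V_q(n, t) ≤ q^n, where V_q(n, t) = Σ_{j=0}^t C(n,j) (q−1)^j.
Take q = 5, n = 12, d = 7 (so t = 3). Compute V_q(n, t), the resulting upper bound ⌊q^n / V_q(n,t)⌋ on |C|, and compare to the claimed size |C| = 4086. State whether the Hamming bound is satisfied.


V_q(n, t) = 15185, q^n = 244140625, Hamming bound = 16077, |C| = 4086 ≤ bound (satisfied).

Step 1: Compute V_q(n, t) = Σ_{j=0}^3 C(n, j) (q−1)^j.
  j = 0: C(12,0)·(4)^0 = 1·1 = 1.
  j = 1: C(12,1)·(4)^1 = 12·4 = 48.
  j = 2: C(12,2)·(4)^2 = 66·16 = 1056.
  j = 3: C(12,3)·(4)^3 = 220·64 = 14080.
  V_q(n, t) = 1 + 48 + 1056 + 14080 = 15185.
Step 2: q^n = 5^12 = 244140625.
Step 3: Hamming bound ⌊q^n / V_q(n,t)⌋ = ⌊244140625/15185⌋ = 16077.
Step 4: Compare |C| = 4086 to 16077: satisfied.
The claimed |C| lies below the Hamming bound.


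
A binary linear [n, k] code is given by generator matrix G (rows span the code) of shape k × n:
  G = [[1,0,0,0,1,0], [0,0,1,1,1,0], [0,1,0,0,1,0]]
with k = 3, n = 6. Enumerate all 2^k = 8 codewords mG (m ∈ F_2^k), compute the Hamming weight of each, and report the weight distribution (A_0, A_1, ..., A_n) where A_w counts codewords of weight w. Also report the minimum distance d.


Weight distribution: A_0 = 1, A_2 = 3, A_3 = 3, A_5 = 1. Minimum distance d = 2.

Enumerate all 2^3 = 8 messages m ∈ F_2^3.
For each, compute codeword c = mG in F_2^6, then tally its weight.
  m = 000 → c = 000000, weight = 0.
  m = 100 → c = 100010, weight = 2.
  m = 010 → c = 001110, weight = 3.
  m = 110 → c = 101100, weight = 3.
  m = 001 → c = 010010, weight = 2.
  m = 101 → c = 110000, weight = 2.
  m = 011 → c = 011100, weight = 3.
  m = 111 → c = 111110, weight = 5.
Tally weights:
  weight 0: 1 codewords.
  weight 2: 3 codewords.
  weight 3: 3 codewords.
  weight 5: 1 codewords.
Minimum distance d = smallest w > 0 with A_w > 0 = 2.
Sanity: Σ A_w = 8 = 2^3 = 8 ✓.


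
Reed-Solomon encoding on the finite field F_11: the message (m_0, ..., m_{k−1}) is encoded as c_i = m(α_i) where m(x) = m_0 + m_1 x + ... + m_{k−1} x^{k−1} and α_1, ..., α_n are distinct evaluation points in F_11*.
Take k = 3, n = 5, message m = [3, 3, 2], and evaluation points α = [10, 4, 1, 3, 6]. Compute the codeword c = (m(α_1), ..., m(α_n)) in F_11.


c = [2, 3, 8, 8, 5]

Message polynomial: m(x) = 3 + 3·x + 2·x^2 (mod 11).
For each evaluation point α_i, compute m(α_i) mod 11:
  α_1 = 10: Horner steps 2 → 1 → 2, so m(10) = 2.
  α_2 = 4: Horner steps 2 → 0 → 3, so m(4) = 3.
  α_3 = 1: Horner steps 2 → 5 → 8, so m(1) = 8.
  α_4 = 3: Horner steps 2 → 9 → 8, so m(3) = 8.
  α_5 = 6: Horner steps 2 → 4 → 5, so m(6) = 5.
Codeword c = [2, 3, 8, 8, 5] ∈ F_11^5.


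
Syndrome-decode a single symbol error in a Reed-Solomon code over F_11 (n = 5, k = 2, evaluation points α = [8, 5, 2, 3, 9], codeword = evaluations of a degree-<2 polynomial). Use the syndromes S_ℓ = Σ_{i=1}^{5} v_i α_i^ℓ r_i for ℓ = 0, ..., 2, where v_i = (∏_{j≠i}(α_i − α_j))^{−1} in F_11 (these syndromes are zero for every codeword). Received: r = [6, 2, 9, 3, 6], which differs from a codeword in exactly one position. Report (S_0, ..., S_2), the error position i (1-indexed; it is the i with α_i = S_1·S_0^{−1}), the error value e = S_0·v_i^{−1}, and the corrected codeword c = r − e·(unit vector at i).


S = (2, 7, 8), error at position 5, error magnitude e = 6, c = [6, 2, 9, 3, 0].

Step 1: column multipliers v_i = (∏_{j≠i}(α_i − α_j))^{−1} mod 11.
  i = 1 (α = 8): (8−5)(8−2)(8−3)(8−9) = 3·6·5·(−1) = −90 ≡ 9, so v_1 = 9^{−1} = 5 (mod 11).
  i = 2 (α = 5): (5−8)(5−2)(5−3)(5−9) = (−3)·3·2·(−4) = 72 ≡ 6, so v_2 = 6^{−1} = 2 (mod 11).
  i = 3 (α = 2): (2−8)(2−5)(2−3)(2−9) = (−6)·(−3)·(−1)·(−7) = 126 ≡ 5, so v_3 = 5^{−1} = 9 (mod 11).
  i = 4 (α = 3): (3−8)(3−5)(3−2)(3−9) = (−5)·(−2)·1·(−6) = −60 ≡ 6, so v_4 = 6^{−1} = 2 (mod 11).
  i = 5 (α = 9): (9−8)(9−5)(9−2)(9−3) = 1·4·7·6 = 168 ≡ 3, so v_5 = 3^{−1} = 4 (mod 11).
  v = [5, 2, 9, 2, 4].
Step 2: syndromes of r = [6, 2, 9, 3, 6] (all sums mod 11).
  S_0 = Σ v_i r_i = 5·6 + 2·2 + 9·9 + 2·3 + 4·6 = 145 ≡ 2.
  S_1 = Σ v_i α_i r_i = 5·8·6 + 2·5·2 + 9·2·9 + 2·3·3 + 4·9·6 = 656 ≡ 7.
  α_i^2 mod 11 = [9, 3, 4, 9, 4].
  S_2 = Σ v_i α_i^2 r_i = 5·9·6 + 2·3·2 + 9·4·9 + 2·9·3 + 4·4·6 = 756 ≡ 8.
  S = (2, 7, 8) ≠ 0, so r is not a codeword (an error is present).
Step 3: locate the error. For a single error e at position i, S_ℓ = v_i·e·α_i^ℓ, so α_err = S_1/S_0.
  S_0^{−1} = 2^{−1} = 6 (mod 11), so α_err = 7·6 = 42 ≡ 9 = α_5. Error position i = 5.
  Consistency check: S_2/S_1 = 8·8 = 64 ≡ 9 = α_err ✓ (single-error assumption holds).
Step 4: error magnitude e = S_0/v_5 = S_0·∏_{j≠5}(α_5 − α_j) = 2·3 = 6 ≡ 6 (mod 11).
Step 5: correct position 5: c_5 = r_5 − e = 6 − 6 ≡ 0 (mod 11). Hence c = [6, 2, 9, 3, 0].
  Check: interpolating c through the α_i gives m(x) = 10 + 5·x (degree < 2) with m(α_i) = c_i for every i, so c is indeed a codeword.


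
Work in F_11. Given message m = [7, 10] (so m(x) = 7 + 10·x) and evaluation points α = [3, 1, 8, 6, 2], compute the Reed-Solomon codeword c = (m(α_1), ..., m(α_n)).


c = [4, 6, 10, 1, 5]

Message polynomial: m(x) = 7 + 10·x (mod 11).
For each evaluation point α_i, compute m(α_i) mod 11:
  α_1 = 3: Horner steps 10 → 4, so m(3) = 4.
  α_2 = 1: Horner steps 10 → 6, so m(1) = 6.
  α_3 = 8: Horner steps 10 → 10, so m(8) = 10.
  α_4 = 6: Horner steps 10 → 1, so m(6) = 1.
  α_5 = 2: Horner steps 10 → 5, so m(2) = 5.
Codeword c = [4, 6, 10, 1, 5] ∈ F_11^5.


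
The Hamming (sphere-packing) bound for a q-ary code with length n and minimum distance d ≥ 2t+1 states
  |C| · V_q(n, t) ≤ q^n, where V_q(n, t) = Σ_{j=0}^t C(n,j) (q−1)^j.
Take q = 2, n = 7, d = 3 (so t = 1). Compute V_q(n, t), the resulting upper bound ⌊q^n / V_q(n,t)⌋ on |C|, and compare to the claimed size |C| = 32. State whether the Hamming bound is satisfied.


V_q(n, t) = 8, q^n = 128, Hamming bound = 16, |C| = 32 > bound (violated).

Step 1: Compute V_q(n, t) = Σ_{j=0}^1 C(n, j) (q−1)^j.
  j = 0: C(7,0)·(1)^0 = 1·1 = 1.
  j = 1: C(7,1)·(1)^1 = 7·1 = 7.
  V_q(n, t) = 1 + 7 = 8.
Step 2: q^n = 2^7 = 128.
Step 3: Hamming bound ⌊q^n / V_q(n,t)⌋ = ⌊128/8⌋ = 16.
Step 4: Compare |C| = 32 to 16: violated.
The claimed |C| lies above the Hamming bound, so no 2-ary code of length 7 with d ≥ 3 can have 32 codewords.


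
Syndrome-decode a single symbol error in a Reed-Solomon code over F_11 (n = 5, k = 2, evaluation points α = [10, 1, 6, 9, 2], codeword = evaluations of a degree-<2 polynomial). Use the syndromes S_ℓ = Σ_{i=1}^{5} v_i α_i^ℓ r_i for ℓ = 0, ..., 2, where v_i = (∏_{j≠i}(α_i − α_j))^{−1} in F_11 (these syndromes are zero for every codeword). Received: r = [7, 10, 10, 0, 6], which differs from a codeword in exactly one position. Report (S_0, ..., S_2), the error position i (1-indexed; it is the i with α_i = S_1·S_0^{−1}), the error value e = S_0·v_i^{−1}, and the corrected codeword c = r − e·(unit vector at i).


S = (1, 6, 3), error at position 3, error magnitude e = 9, c = [7, 10, 1, 0, 6].

Step 1: column multipliers v_i = (∏_{j≠i}(α_i − α_j))^{−1} mod 11.
  i = 1 (α = 10): (10−1)(10−6)(10−9)(10−2) = 9·4·1·8 = 288 ≡ 2, so v_1 = 2^{−1} = 6 (mod 11).
  i = 2 (α = 1): (1−10)(1−6)(1−9)(1−2) = (−9)·(−5)·(−8)·(−1) = 360 ≡ 8, so v_2 = 8^{−1} = 7 (mod 11).
  i = 3 (α = 6): (6−10)(6−1)(6−9)(6−2) = (−4)·5·(−3)·4 = 240 ≡ 9, so v_3 = 9^{−1} = 5 (mod 11).
  i = 4 (α = 9): (9−10)(9−1)(9−6)(9−2) = (−1)·8·3·7 = −168 ≡ 8, so v_4 = 8^{−1} = 7 (mod 11).
  i = 5 (α = 2): (2−10)(2−1)(2−6)(2−9) = (−8)·1·(−4)·(−7) = −224 ≡ 7, so v_5 = 7^{−1} = 8 (mod 11).
  v = [6, 7, 5, 7, 8].
Step 2: syndromes of r = [7, 10, 10, 0, 6] (all sums mod 11).
  S_0 = Σ v_i r_i = 6·7 + 7·10 + 5·10 + 7·0 + 8·6 = 210 ≡ 1.
  S_1 = Σ v_i α_i r_i = 6·10·7 + 7·1·10 + 5·6·10 + 7·9·0 + 8·2·6 = 886 ≡ 6.
  α_i^2 mod 11 = [1, 1, 3, 4, 4].
  S_2 = Σ v_i α_i^2 r_i = 6·1·7 + 7·1·10 + 5·3·10 + 7·4·0 + 8·4·6 = 454 ≡ 3.
  S = (1, 6, 3) ≠ 0, so r is not a codeword (an error is present).
Step 3: locate the error. For a single error e at position i, S_ℓ = v_i·e·α_i^ℓ, so α_err = S_1/S_0.
  S_0^{−1} = 1^{−1} = 1 (mod 11), so α_err = 6·1 = 6 ≡ 6 = α_3. Error position i = 3.
  Consistency check: S_2/S_1 = 3·2 = 6 ≡ 6 = α_err ✓ (single-error assumption holds).
Step 4: error magnitude e = S_0/v_3 = S_0·∏_{j≠3}(α_3 − α_j) = 1·9 = 9 ≡ 9 (mod 11).
Step 5: correct position 3: c_3 = r_3 − e = 10 − 9 ≡ 1 (mod 11). Hence c = [7, 10, 1, 0, 6].
  Check: interpolating c through the α_i gives m(x) = 3 + 7·x (degree < 2) with m(α_i) = c_i for every i, so c is indeed a codeword.


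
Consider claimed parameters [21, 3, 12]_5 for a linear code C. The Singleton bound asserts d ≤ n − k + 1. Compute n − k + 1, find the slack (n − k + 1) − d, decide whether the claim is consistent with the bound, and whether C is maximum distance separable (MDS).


Singleton RHS = n − k + 1 = 19, slack = 7, bound satisfied, not MDS.

Singleton bound: d ≤ n − k + 1.
Here n = 21, k = 3, so n − k + 1 = 19.
Given d = 12, check d ≤ 19: YES.
Slack = (n − k + 1) − d = 7.
The code is NOT MDS (slack = 7 > 0).
Description: the claimed parameters are [21, 3, 12]_5; such a code would be non-MDS.


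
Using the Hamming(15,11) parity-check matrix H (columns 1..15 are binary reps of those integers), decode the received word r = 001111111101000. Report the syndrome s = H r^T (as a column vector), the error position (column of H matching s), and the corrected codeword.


s = (0, 1, 0, 0)^T, error position = 4, corrected codeword c = 001011111101000

Compute s = H r^T mod 2 one row at a time:
  s_1 = 1 + 1 + 1 + 0 + 1 + 0 + 0 + 0 = 4 ≡ 0 (mod 2).
  s_2 = 1 + 1 + 1 + 1 + 1 + 0 + 0 + 0 = 5 ≡ 1 (mod 2).
  s_3 = 0 + 1 + 1 + 1 + 1 + 0 + 0 + 0 = 4 ≡ 0 (mod 2).
  s_4 = 0 + 1 + 1 + 1 + 1 + 0 + 0 + 0 = 4 ≡ 0 (mod 2).
s = (0, 1, 0, 0)^T — this equals column 4 of H (binary 0100), so error is at position 4.
Correct: flip bit 4 of r = 001111111101000 to get c = 001011111101000.


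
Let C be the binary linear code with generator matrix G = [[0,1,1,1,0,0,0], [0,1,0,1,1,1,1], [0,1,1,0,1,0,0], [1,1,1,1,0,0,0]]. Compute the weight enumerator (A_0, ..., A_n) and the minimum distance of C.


Weight distribution: A_0 = 1, A_1 = 1, A_2 = 1, A_3 = 4, A_4 = 5, A_5 = 3, A_6 = 1. Minimum distance d = 1.

Enumerate all 2^4 = 16 messages m ∈ F_2^4.
For each, compute codeword c = mG in F_2^7, then tally its weight.
  m = 0000 → c = 0000000, weight = 0.
  m = 1000 → c = 0111000, weight = 3.
  m = 0100 → c = 0101111, weight = 5.
  m = 1100 → c = 0010111, weight = 4.
  m = 0010 → c = 0110100, weight = 3.
  m = 1010 → c = 0001100, weight = 2.
  m = 0110 → c = 0011011, weight = 4.
  m = 1110 → c = 0100011, weight = 3.
  m = 0001 → c = 1111000, weight = 4.
  m = 1001 → c = 1000000, weight = 1.
  m = 0101 → c = 1010111, weight = 5.
  m = 1101 → c = 1101111, weight = 6.
  m = 0011 → c = 1001100, weight = 3.
  m = 1011 → c = 1110100, weight = 4.
  m = 0111 → c = 1100011, weight = 4.
  m = 1111 → c = 1011011, weight = 5.
Tally weights:
  weight 0: 1 codewords.
  weight 1: 1 codewords.
  weight 2: 1 codewords.
  weight 3: 4 codewords.
  weight 4: 5 codewords.
  weight 5: 3 codewords.
  weight 6: 1 codewords.
Minimum distance d = smallest w > 0 with A_w > 0 = 1.
Sanity: Σ A_w = 16 = 2^4 = 16 ✓.


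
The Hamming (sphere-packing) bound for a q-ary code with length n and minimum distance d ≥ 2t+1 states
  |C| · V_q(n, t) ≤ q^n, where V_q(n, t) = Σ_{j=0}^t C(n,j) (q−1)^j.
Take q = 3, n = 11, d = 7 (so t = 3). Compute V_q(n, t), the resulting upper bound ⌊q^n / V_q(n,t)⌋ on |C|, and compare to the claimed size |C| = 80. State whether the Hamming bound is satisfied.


V_q(n, t) = 1563, q^n = 177147, Hamming bound = 113, |C| = 80 ≤ bound (satisfied).

Step 1: Compute V_q(n, t) = Σ_{j=0}^3 C(n, j) (q−1)^j.
  j = 0: C(11,0)·(2)^0 = 1·1 = 1.
  j = 1: C(11,1)·(2)^1 = 11·2 = 22.
  j = 2: C(11,2)·(2)^2 = 55·4 = 220.
  j = 3: C(11,3)·(2)^3 = 165·8 = 1320.
  V_q(n, t) = 1 + 22 + 220 + 1320 = 1563.
Step 2: q^n = 3^11 = 177147.
Step 3: Hamming bound ⌊q^n / V_q(n,t)⌋ = ⌊177147/1563⌋ = 113.
Step 4: Compare |C| = 80 to 113: satisfied.
The claimed |C| lies below the Hamming bound.


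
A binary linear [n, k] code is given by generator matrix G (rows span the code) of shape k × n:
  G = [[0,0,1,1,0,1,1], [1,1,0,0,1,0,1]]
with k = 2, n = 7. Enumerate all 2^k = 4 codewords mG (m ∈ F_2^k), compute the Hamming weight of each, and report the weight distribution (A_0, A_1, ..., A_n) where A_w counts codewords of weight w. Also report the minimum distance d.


Weight distribution: A_0 = 1, A_4 = 2, A_6 = 1. Minimum distance d = 4.

Enumerate all 2^2 = 4 messages m ∈ F_2^2.
For each, compute codeword c = mG in F_2^7, then tally its weight.
  m = 00 → c = 0000000, weight = 0.
  m = 10 → c = 0011011, weight = 4.
  m = 01 → c = 1100101, weight = 4.
  m = 11 → c = 1111110, weight = 6.
Tally weights:
  weight 0: 1 codewords.
  weight 4: 2 codewords.
  weight 6: 1 codewords.
Minimum distance d = smallest w > 0 with A_w > 0 = 4.
Sanity: Σ A_w = 4 = 2^2 = 4 ✓.


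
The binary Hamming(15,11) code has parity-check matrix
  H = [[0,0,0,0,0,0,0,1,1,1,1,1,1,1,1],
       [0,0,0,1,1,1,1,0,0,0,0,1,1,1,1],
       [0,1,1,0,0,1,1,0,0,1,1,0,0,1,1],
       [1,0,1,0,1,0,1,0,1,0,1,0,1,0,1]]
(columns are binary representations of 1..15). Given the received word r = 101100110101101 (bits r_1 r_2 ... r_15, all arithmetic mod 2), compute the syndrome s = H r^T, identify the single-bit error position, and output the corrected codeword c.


s = (1, 1, 0, 1)^T, error position = 13, corrected codeword c = 101100110101001

Compute s = H r^T mod 2 one row at a time:
  s_1 = 1 + 0 + 1 + 0 + 1 + 1 + 0 + 1 = 5 ≡ 1 (mod 2).
  s_2 = 1 + 0 + 0 + 1 + 1 + 1 + 0 + 1 = 5 ≡ 1 (mod 2).
  s_3 = 0 + 1 + 0 + 1 + 1 + 0 + 0 + 1 = 4 ≡ 0 (mod 2).
  s_4 = 1 + 1 + 0 + 1 + 0 + 0 + 1 + 1 = 5 ≡ 1 (mod 2).
s = (1, 1, 0, 1)^T — this equals column 13 of H (binary 1101), so error is at position 13.
Correct: flip bit 13 of r = 101100110101101 to get c = 101100110101001.


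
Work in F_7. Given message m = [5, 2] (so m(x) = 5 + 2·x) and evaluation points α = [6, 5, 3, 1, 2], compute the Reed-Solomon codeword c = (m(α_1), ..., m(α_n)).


c = [3, 1, 4, 0, 2]

Message polynomial: m(x) = 5 + 2·x (mod 7).
For each evaluation point α_i, compute m(α_i) mod 7:
  α_1 = 6: Horner steps 2 → 3, so m(6) = 3.
  α_2 = 5: Horner steps 2 → 1, so m(5) = 1.
  α_3 = 3: Horner steps 2 → 4, so m(3) = 4.
  α_4 = 1: Horner steps 2 → 0, so m(1) = 0.
  α_5 = 2: Horner steps 2 → 2, so m(2) = 2.
Codeword c = [3, 1, 4, 0, 2] ∈ F_7^5.


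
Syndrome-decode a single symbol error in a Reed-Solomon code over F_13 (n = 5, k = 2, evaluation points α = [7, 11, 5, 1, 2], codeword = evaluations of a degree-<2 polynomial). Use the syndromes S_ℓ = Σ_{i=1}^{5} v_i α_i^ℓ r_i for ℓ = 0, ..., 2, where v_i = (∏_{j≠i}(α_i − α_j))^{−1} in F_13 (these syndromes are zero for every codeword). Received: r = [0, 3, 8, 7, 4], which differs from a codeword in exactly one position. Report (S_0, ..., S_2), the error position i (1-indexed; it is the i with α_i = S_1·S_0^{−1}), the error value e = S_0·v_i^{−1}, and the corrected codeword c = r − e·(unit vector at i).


S = (9, 11, 12), error at position 1, error magnitude e = 11, c = [2, 3, 8, 7, 4].

Step 1: column multipliers v_i = (∏_{j≠i}(α_i − α_j))^{−1} mod 13.
  i = 1 (α = 7): (7−11)(7−5)(7−1)(7−2) = (−4)·2·6·5 = −240 ≡ 7, so v_1 = 7^{−1} = 2 (mod 13).
  i = 2 (α = 11): (11−7)(11−5)(11−1)(11−2) = 4·6·10·9 = 2160 ≡ 2, so v_2 = 2^{−1} = 7 (mod 13).
  i = 3 (α = 5): (5−7)(5−11)(5−1)(5−2) = (−2)·(−6)·4·3 = 144 ≡ 1, so v_3 = 1^{−1} = 1 (mod 13).
  i = 4 (α = 1): (1−7)(1−11)(1−5)(1−2) = (−6)·(−10)·(−4)·(−1) = 240 ≡ 6, so v_4 = 6^{−1} = 11 (mod 13).
  i = 5 (α = 2): (2−7)(2−11)(2−5)(2−1) = (−5)·(−9)·(−3)·1 = −135 ≡ 8, so v_5 = 8^{−1} = 5 (mod 13).
  v = [2, 7, 1, 11, 5].
Step 2: syndromes of r = [0, 3, 8, 7, 4] (all sums mod 13).
  S_0 = Σ v_i r_i = 2·0 + 7·3 + 1·8 + 11·7 + 5·4 = 126 ≡ 9.
  S_1 = Σ v_i α_i r_i = 2·7·0 + 7·11·3 + 1·5·8 + 11·1·7 + 5·2·4 = 388 ≡ 11.
  α_i^2 mod 13 = [10, 4, 12, 1, 4].
  S_2 = Σ v_i α_i^2 r_i = 2·10·0 + 7·4·3 + 1·12·8 + 11·1·7 + 5·4·4 = 337 ≡ 12.
  S = (9, 11, 12) ≠ 0, so r is not a codeword (an error is present).
Step 3: locate the error. For a single error e at position i, S_ℓ = v_i·e·α_i^ℓ, so α_err = S_1/S_0.
  S_0^{−1} = 9^{−1} = 3 (mod 13), so α_err = 11·3 = 33 ≡ 7 = α_1. Error position i = 1.
  Consistency check: S_2/S_1 = 12·6 = 72 ≡ 7 = α_err ✓ (single-error assumption holds).
Step 4: error magnitude e = S_0/v_1 = S_0·∏_{j≠1}(α_1 − α_j) = 9·7 = 63 ≡ 11 (mod 13).
Step 5: correct position 1: c_1 = r_1 − e = 0 − 11 ≡ 2 (mod 13). Hence c = [2, 3, 8, 7, 4].
  Check: interpolating c through the α_i gives m(x) = 10 + 10·x (degree < 2) with m(α_i) = c_i for every i, so c is indeed a codeword.


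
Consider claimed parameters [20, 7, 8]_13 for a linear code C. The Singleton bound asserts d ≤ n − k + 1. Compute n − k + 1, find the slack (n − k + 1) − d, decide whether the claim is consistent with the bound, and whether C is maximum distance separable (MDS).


Singleton RHS = n − k + 1 = 14, slack = 6, bound satisfied, not MDS.

Singleton bound: d ≤ n − k + 1.
Here n = 20, k = 7, so n − k + 1 = 14.
Given d = 8, check d ≤ 14: YES.
Slack = (n − k + 1) − d = 6.
The code is NOT MDS (slack = 6 > 0).
Description: the claimed parameters are [20, 7, 8]_13; such a code would be non-MDS.


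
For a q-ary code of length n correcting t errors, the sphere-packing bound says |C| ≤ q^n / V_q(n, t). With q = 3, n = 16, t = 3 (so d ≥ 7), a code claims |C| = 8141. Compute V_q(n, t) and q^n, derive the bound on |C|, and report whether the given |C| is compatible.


V_q(n, t) = 4993, q^n = 43046721, Hamming bound = 8621, |C| = 8141 ≤ bound (satisfied).

Step 1: Compute V_q(n, t) = Σ_{j=0}^3 C(n, j) (q−1)^j.
  j = 0: C(16,0)·(2)^0 = 1·1 = 1.
  j = 1: C(16,1)·(2)^1 = 16·2 = 32.
  j = 2: C(16,2)·(2)^2 = 120·4 = 480.
  j = 3: C(16,3)·(2)^3 = 560·8 = 4480.
  V_q(n, t) = 1 + 32 + 480 + 4480 = 4993.
Step 2: q^n = 3^16 = 43046721.
Step 3: Hamming bound ⌊q^n / V_q(n,t)⌋ = ⌊43046721/4993⌋ = 8621.
Step 4: Compare |C| = 8141 to 8621: satisfied.
The claimed |C| lies below the Hamming bound.


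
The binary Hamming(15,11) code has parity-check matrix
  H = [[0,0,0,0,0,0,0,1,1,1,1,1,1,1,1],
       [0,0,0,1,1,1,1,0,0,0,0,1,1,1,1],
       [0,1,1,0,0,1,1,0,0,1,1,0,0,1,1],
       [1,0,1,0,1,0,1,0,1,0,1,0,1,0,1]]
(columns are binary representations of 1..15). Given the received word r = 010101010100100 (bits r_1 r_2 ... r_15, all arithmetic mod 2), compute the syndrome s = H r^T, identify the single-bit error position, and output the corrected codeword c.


s = (1, 1, 1, 1)^T, error position = 15, corrected codeword c = 010101010100101

Compute s = H r^T mod 2 one row at a time:
  s_1 = 1 + 0 + 1 + 0 + 0 + 1 + 0 + 0 = 3 ≡ 1 (mod 2).
  s_2 = 1 + 0 + 1 + 0 + 0 + 1 + 0 + 0 = 3 ≡ 1 (mod 2).
  s_3 = 1 + 0 + 1 + 0 + 1 + 0 + 0 + 0 = 3 ≡ 1 (mod 2).
  s_4 = 0 + 0 + 0 + 0 + 0 + 0 + 1 + 0 = 1 ≡ 1 (mod 2).
s = (1, 1, 1, 1)^T — this equals column 15 of H (binary 1111), so error is at position 15.
Correct: flip bit 15 of r = 010101010100100 to get c = 010101010100101.


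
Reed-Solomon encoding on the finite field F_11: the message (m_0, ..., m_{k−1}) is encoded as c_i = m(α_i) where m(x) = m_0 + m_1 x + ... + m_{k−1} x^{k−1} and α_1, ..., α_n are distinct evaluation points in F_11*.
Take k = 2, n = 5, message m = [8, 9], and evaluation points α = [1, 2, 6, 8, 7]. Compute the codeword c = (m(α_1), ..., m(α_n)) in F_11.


c = [6, 4, 7, 3, 5]

Message polynomial: m(x) = 8 + 9·x (mod 11).
For each evaluation point α_i, compute m(α_i) mod 11:
  α_1 = 1: Horner steps 9 → 6, so m(1) = 6.
  α_2 = 2: Horner steps 9 → 4, so m(2) = 4.
  α_3 = 6: Horner steps 9 → 7, so m(6) = 7.
  α_4 = 8: Horner steps 9 → 3, so m(8) = 3.
  α_5 = 7: Horner steps 9 → 5, so m(7) = 5.
Codeword c = [6, 4, 7, 3, 5] ∈ F_11^5.


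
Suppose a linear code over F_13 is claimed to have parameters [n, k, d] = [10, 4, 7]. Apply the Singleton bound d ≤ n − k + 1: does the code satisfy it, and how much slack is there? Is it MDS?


Singleton RHS = n − k + 1 = 7, slack = 0, bound satisfied, MDS.

Singleton bound: d ≤ n − k + 1.
Here n = 10, k = 4, so n − k + 1 = 7.
Given d = 7, check d ≤ 7: YES.
Slack = (n − k + 1) − d = 0.
The code is MDS (slack = 0).
Description: the claimed parameters are [10, 4, 7]_13; such a code would be MDS (meets Singleton bound).


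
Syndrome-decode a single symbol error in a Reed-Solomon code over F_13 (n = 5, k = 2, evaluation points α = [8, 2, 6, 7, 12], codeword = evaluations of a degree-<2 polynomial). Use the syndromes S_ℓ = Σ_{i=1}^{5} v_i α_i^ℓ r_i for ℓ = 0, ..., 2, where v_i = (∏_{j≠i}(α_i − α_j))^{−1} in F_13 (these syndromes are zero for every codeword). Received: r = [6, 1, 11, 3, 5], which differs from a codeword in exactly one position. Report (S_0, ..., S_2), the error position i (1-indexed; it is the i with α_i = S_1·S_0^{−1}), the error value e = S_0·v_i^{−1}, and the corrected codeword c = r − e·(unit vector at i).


S = (6, 10, 8), error at position 3, error magnitude e = 11, c = [6, 1, 0, 3, 5].

Step 1: column multipliers v_i = (∏_{j≠i}(α_i − α_j))^{−1} mod 13.
  i = 1 (α = 8): (8−2)(8−6)(8−7)(8−12) = 6·2·1·(−4) = −48 ≡ 4, so v_1 = 4^{−1} = 10 (mod 13).
  i = 2 (α = 2): (2−8)(2−6)(2−7)(2−12) = (−6)·(−4)·(−5)·(−10) = 1200 ≡ 4, so v_2 = 4^{−1} = 10 (mod 13).
  i = 3 (α = 6): (6−8)(6−2)(6−7)(6−12) = (−2)·4·(−1)·(−6) = −48 ≡ 4, so v_3 = 4^{−1} = 10 (mod 13).
  i = 4 (α = 7): (7−8)(7−2)(7−6)(7−12) = (−1)·5·1·(−5) = 25 ≡ 12, so v_4 = 12^{−1} = 12 (mod 13).
  i = 5 (α = 12): (12−8)(12−2)(12−6)(12−7) = 4·10·6·5 = 1200 ≡ 4, so v_5 = 4^{−1} = 10 (mod 13).
  v = [10, 10, 10, 12, 10].
Step 2: syndromes of r = [6, 1, 11, 3, 5] (all sums mod 13).
  S_0 = Σ v_i r_i = 10·6 + 10·1 + 10·11 + 12·3 + 10·5 = 266 ≡ 6.
  S_1 = Σ v_i α_i r_i = 10·8·6 + 10·2·1 + 10·6·11 + 12·7·3 + 10·12·5 = 2012 ≡ 10.
  α_i^2 mod 13 = [12, 4, 10, 10, 1].
  S_2 = Σ v_i α_i^2 r_i = 10·12·6 + 10·4·1 + 10·10·11 + 12·10·3 + 10·1·5 = 2270 ≡ 8.
  S = (6, 10, 8) ≠ 0, so r is not a codeword (an error is present).
Step 3: locate the error. For a single error e at position i, S_ℓ = v_i·e·α_i^ℓ, so α_err = S_1/S_0.
  S_0^{−1} = 6^{−1} = 11 (mod 13), so α_err = 10·11 = 110 ≡ 6 = α_3. Error position i = 3.
  Consistency check: S_2/S_1 = 8·4 = 32 ≡ 6 = α_err ✓ (single-error assumption holds).
Step 4: error magnitude e = S_0/v_3 = S_0·∏_{j≠3}(α_3 − α_j) = 6·4 = 24 ≡ 11 (mod 13).
Step 5: correct position 3: c_3 = r_3 − e = 11 − 11 ≡ 0 (mod 13). Hence c = [6, 1, 0, 3, 5].
  Check: interpolating c through the α_i gives m(x) = 8 + 3·x (degree < 2) with m(α_i) = c_i for every i, so c is indeed a codeword.


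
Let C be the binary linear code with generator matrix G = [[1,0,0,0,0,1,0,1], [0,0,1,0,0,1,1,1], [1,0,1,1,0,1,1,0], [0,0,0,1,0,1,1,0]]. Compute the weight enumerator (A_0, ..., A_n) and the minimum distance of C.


Weight distribution: A_0 = 1, A_1 = 1, A_2 = 2, A_3 = 6, A_4 = 5, A_5 = 1. Minimum distance d = 1.

Enumerate all 2^4 = 16 messages m ∈ F_2^4.
For each, compute codeword c = mG in F_2^8, then tally its weight.
  m = 0000 → c = 00000000, weight = 0.
  m = 1000 → c = 10000101, weight = 3.
  m = 0100 → c = 00100111, weight = 4.
  m = 1100 → c = 10100010, weight = 3.
  m = 0010 → c = 10110110, weight = 5.
  m = 1010 → c = 00110011, weight = 4.
  m = 0110 → c = 10010001, weight = 3.
  m = 1110 → c = 00010100, weight = 2.
  m = 0001 → c = 00010110, weight = 3.
  m = 1001 → c = 10010011, weight = 4.
  m = 0101 → c = 00110001, weight = 3.
  m = 1101 → c = 10110100, weight = 4.
  m = 0011 → c = 10100000, weight = 2.
  m = 1011 → c = 00100101, weight = 3.
  m = 0111 → c = 10000111, weight = 4.
  m = 1111 → c = 00000010, weight = 1.
Tally weights:
  weight 0: 1 codewords.
  weight 1: 1 codewords.
  weight 2: 2 codewords.
  weight 3: 6 codewords.
  weight 4: 5 codewords.
  weight 5: 1 codewords.
Minimum distance d = smallest w > 0 with A_w > 0 = 1.
Sanity: Σ A_w = 16 = 2^4 = 16 ✓.


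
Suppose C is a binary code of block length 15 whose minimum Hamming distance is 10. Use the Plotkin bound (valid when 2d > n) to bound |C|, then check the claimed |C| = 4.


Plotkin bound M ≤ 4; given |C| = 4 ≤ bound (satisfied).

Check applicability: 2d = 20, n = 15.
2d − n = 5 > 0, so Plotkin applies.
Compute d/(2d−n) = 10/5 ≈ 2.0000.
⌊d/(2d−n)⌋ = 2.
Plotkin bound: M ≤ 2·2 = 4.
Given |C| = 4, check: satisfied.
This |C| is at the Plotkin bound.


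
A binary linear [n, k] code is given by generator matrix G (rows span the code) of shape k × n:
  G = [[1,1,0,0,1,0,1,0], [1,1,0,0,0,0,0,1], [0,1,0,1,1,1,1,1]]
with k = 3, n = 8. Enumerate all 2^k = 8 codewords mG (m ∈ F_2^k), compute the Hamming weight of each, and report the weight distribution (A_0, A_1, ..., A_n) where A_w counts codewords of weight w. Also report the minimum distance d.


Weight distribution: A_0 = 1, A_3 = 3, A_4 = 2, A_5 = 1, A_6 = 1. Minimum distance d = 3.

Enumerate all 2^3 = 8 messages m ∈ F_2^3.
For each, compute codeword c = mG in F_2^8, then tally its weight.
  m = 000 → c = 00000000, weight = 0.
  m = 100 → c = 11001010, weight = 4.
  m = 010 → c = 11000001, weight = 3.
  m = 110 → c = 00001011, weight = 3.
  m = 001 → c = 01011111, weight = 6.
  m = 101 → c = 10010101, weight = 4.
  m = 011 → c = 10011110, weight = 5.
  m = 111 → c = 01010100, weight = 3.
Tally weights:
  weight 0: 1 codewords.
  weight 3: 3 codewords.
  weight 4: 2 codewords.
  weight 5: 1 codewords.
  weight 6: 1 codewords.
Minimum distance d = smallest w > 0 with A_w > 0 = 3.
Sanity: Σ A_w = 8 = 2^3 = 8 ✓.


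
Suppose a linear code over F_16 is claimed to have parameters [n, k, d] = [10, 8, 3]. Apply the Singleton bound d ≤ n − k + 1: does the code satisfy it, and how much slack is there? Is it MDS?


Singleton RHS = n − k + 1 = 3, slack = 0, bound satisfied, MDS.

Singleton bound: d ≤ n − k + 1.
Here n = 10, k = 8, so n − k + 1 = 3.
Given d = 3, check d ≤ 3: YES.
Slack = (n − k + 1) − d = 0.
The code is MDS (slack = 0).
Description: the claimed parameters are [10, 8, 3]_16; such a code would be MDS (meets Singleton bound).


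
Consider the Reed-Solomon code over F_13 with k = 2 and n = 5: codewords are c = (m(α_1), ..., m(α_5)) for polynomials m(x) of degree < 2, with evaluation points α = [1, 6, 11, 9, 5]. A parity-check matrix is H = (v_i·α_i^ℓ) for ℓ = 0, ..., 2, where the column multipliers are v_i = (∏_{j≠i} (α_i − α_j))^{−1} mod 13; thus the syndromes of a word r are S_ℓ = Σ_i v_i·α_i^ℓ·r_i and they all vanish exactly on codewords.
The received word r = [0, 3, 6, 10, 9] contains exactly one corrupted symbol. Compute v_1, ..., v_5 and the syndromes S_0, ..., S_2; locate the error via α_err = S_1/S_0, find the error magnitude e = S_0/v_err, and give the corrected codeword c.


S = (7, 9, 6), error at position 5, error magnitude e = 4, c = [0, 3, 6, 10, 5].

Step 1: column multipliers v_i = (∏_{j≠i}(α_i − α_j))^{−1} mod 13.
  i = 1 (α = 1): (1−6)(1−11)(1−9)(1−5) = (−5)·(−10)·(−8)·(−4) = 1600 ≡ 1, so v_1 = 1^{−1} = 1 (mod 13).
  i = 2 (α = 6): (6−1)(6−11)(6−9)(6−5) = 5·(−5)·(−3)·1 = 75 ≡ 10, so v_2 = 10^{−1} = 4 (mod 13).
  i = 3 (α = 11): (11−1)(11−6)(11−9)(11−5) = 10·5·2·6 = 600 ≡ 2, so v_3 = 2^{−1} = 7 (mod 13).
  i = 4 (α = 9): (9−1)(9−6)(9−11)(9−5) = 8·3·(−2)·4 = −192 ≡ 3, so v_4 = 3^{−1} = 9 (mod 13).
  i = 5 (α = 5): (5−1)(5−6)(5−11)(5−9) = 4·(−1)·(−6)·(−4) = −96 ≡ 8, so v_5 = 8^{−1} = 5 (mod 13).
  v = [1, 4, 7, 9, 5].
Step 2: syndromes of r = [0, 3, 6, 10, 9] (all sums mod 13).
  S_0 = Σ v_i r_i = 1·0 + 4·3 + 7·6 + 9·10 + 5·9 = 189 ≡ 7.
  S_1 = Σ v_i α_i r_i = 1·1·0 + 4·6·3 + 7·11·6 + 9·9·10 + 5·5·9 = 1569 ≡ 9.
  α_i^2 mod 13 = [1, 10, 4, 3, 12].
  S_2 = Σ v_i α_i^2 r_i = 1·1·0 + 4·10·3 + 7·4·6 + 9·3·10 + 5·12·9 = 1098 ≡ 6.
  S = (7, 9, 6) ≠ 0, so r is not a codeword (an error is present).
Step 3: locate the error. For a single error e at position i, S_ℓ = v_i·e·α_i^ℓ, so α_err = S_1/S_0.
  S_0^{−1} = 7^{−1} = 2 (mod 13), so α_err = 9·2 = 18 ≡ 5 = α_5. Error position i = 5.
  Consistency check: S_2/S_1 = 6·3 = 18 ≡ 5 = α_err ✓ (single-error assumption holds).
Step 4: error magnitude e = S_0/v_5 = S_0·∏_{j≠5}(α_5 − α_j) = 7·8 = 56 ≡ 4 (mod 13).
Step 5: correct position 5: c_5 = r_5 − e = 9 − 4 ≡ 5 (mod 13). Hence c = [0, 3, 6, 10, 5].
  Check: interpolating c through the α_i gives m(x) = 2 + 11·x (degree < 2) with m(α_i) = c_i for every i, so c is indeed a codeword.


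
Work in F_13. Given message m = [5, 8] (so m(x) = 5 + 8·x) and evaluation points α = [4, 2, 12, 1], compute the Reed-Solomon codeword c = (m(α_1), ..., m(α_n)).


c = [11, 8, 10, 0]

Message polynomial: m(x) = 5 + 8·x (mod 13).
For each evaluation point α_i, compute m(α_i) mod 13:
  α_1 = 4: Horner steps 8 → 11, so m(4) = 11.
  α_2 = 2: Horner steps 8 → 8, so m(2) = 8.
  α_3 = 12: Horner steps 8 → 10, so m(12) = 10.
  α_4 = 1: Horner steps 8 → 0, so m(1) = 0.
Codeword c = [11, 8, 10, 0] ∈ F_13^4.


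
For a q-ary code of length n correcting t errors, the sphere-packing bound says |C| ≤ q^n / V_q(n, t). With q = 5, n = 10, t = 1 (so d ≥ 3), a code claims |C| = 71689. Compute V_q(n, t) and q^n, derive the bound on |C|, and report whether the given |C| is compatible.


V_q(n, t) = 41, q^n = 9765625, Hamming bound = 238185, |C| = 71689 ≤ bound (satisfied).

Step 1: Compute V_q(n, t) = Σ_{j=0}^1 C(n, j) (q−1)^j.
  j = 0: C(10,0)·(4)^0 = 1·1 = 1.
  j = 1: C(10,1)·(4)^1 = 10·4 = 40.
  V_q(n, t) = 1 + 40 = 41.
Step 2: q^n = 5^10 = 9765625.
Step 3: Hamming bound ⌊q^n / V_q(n,t)⌋ = ⌊9765625/41⌋ = 238185.
Step 4: Compare |C| = 71689 to 238185: satisfied.
The claimed |C| lies below the Hamming bound.


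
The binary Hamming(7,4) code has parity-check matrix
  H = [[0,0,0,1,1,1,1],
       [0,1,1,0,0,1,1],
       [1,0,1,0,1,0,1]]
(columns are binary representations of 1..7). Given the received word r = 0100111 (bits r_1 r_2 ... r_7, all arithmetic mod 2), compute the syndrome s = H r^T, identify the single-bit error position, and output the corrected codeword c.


s = (1, 1, 0)^T, error position = 6, corrected codeword c = 0100101

Compute s = H r^T mod 2 one row at a time:
  s_1 = 0 + 1 + 1 + 1 = 3 ≡ 1 (mod 2).
  s_2 = 1 + 0 + 1 + 1 = 3 ≡ 1 (mod 2).
  s_3 = 0 + 0 + 1 + 1 = 2 ≡ 0 (mod 2).
s = (1, 1, 0)^T — this equals column 6 of H (binary 110), so error is at position 6.
Correct: flip bit 6 of r = 0100111 to get c = 0100101.


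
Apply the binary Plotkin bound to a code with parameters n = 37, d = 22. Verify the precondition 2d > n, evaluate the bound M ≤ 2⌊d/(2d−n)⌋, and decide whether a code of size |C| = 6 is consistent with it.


Plotkin bound M ≤ 6; given |C| = 6 ≤ bound (satisfied).

Check applicability: 2d = 44, n = 37.
2d − n = 7 > 0, so Plotkin applies.
Compute d/(2d−n) = 22/7 ≈ 3.1429.
⌊d/(2d−n)⌋ = 3.
Plotkin bound: M ≤ 2·3 = 6.
Given |C| = 6, check: satisfied.
This |C| is at the Plotkin bound.


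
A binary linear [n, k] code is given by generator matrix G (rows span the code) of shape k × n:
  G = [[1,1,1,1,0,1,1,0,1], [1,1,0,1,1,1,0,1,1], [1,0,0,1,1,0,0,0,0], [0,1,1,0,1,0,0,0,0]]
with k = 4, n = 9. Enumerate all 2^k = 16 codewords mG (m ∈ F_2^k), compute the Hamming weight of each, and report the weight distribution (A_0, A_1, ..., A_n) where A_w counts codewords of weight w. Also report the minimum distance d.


Weight distribution: A_0 = 1, A_3 = 4, A_4 = 3, A_5 = 2, A_6 = 4, A_7 = 2. Minimum distance d = 3.

Enumerate all 2^4 = 16 messages m ∈ F_2^4.
For each, compute codeword c = mG in F_2^9, then tally its weight.
  m = 0000 → c = 000000000, weight = 0.
  m = 1000 → c = 111101101, weight = 7.
  m = 0100 → c = 110111011, weight = 7.
  m = 1100 → c = 001010110, weight = 4.
  m = 0010 → c = 100110000, weight = 3.
  m = 1010 → c = 011011101, weight = 6.
  m = 0110 → c = 010001011, weight = 4.
  m = 1110 → c = 101100110, weight = 5.
  m = 0001 → c = 011010000, weight = 3.
  m = 1001 → c = 100111101, weight = 6.
  m = 0101 → c = 101101011, weight = 6.
  m = 1101 → c = 010000110, weight = 3.
  m = 0011 → c = 111100000, weight = 4.
  m = 1011 → c = 000001101, weight = 3.
  m = 0111 → c = 001011011, weight = 5.
  m = 1111 → c = 110110110, weight = 6.
Tally weights:
  weight 0: 1 codewords.
  weight 3: 4 codewords.
  weight 4: 3 codewords.
  weight 5: 2 codewords.
  weight 6: 4 codewords.
  weight 7: 2 codewords.
Minimum distance d = smallest w > 0 with A_w > 0 = 3.
Sanity: Σ A_w = 16 = 2^4 = 16 ✓.


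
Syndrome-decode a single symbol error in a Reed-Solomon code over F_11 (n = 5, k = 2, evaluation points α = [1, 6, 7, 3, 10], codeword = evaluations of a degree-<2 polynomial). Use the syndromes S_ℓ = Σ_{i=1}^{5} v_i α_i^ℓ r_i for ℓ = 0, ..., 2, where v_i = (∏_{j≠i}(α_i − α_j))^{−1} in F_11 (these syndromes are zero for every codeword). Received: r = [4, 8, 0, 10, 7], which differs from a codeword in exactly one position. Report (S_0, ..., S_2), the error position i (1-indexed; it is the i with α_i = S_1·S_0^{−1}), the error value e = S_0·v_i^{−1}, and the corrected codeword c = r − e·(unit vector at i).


S = (8, 3, 8), error at position 5, error magnitude e = 9, c = [4, 8, 0, 10, 9].

Step 1: column multipliers v_i = (∏_{j≠i}(α_i − α_j))^{−1} mod 11.
  i = 1 (α = 1): (1−6)(1−7)(1−3)(1−10) = (−5)·(−6)·(−2)·(−9) = 540 ≡ 1, so v_1 = 1^{−1} = 1 (mod 11).
  i = 2 (α = 6): (6−1)(6−7)(6−3)(6−10) = 5·(−1)·3·(−4) = 60 ≡ 5, so v_2 = 5^{−1} = 9 (mod 11).
  i = 3 (α = 7): (7−1)(7−6)(7−3)(7−10) = 6·1·4·(−3) = −72 ≡ 5, so v_3 = 5^{−1} = 9 (mod 11).
  i = 4 (α = 3): (3−1)(3−6)(3−7)(3−10) = 2·(−3)·(−4)·(−7) = −168 ≡ 8, so v_4 = 8^{−1} = 7 (mod 11).
  i = 5 (α = 10): (10−1)(10−6)(10−7)(10−3) = 9·4·3·7 = 756 ≡ 8, so v_5 = 8^{−1} = 7 (mod 11).
  v = [1, 9, 9, 7, 7].
Step 2: syndromes of r = [4, 8, 0, 10, 7] (all sums mod 11).
  S_0 = Σ v_i r_i = 1·4 + 9·8 + 9·0 + 7·10 + 7·7 = 195 ≡ 8.
  S_1 = Σ v_i α_i r_i = 1·1·4 + 9·6·8 + 9·7·0 + 7·3·10 + 7·10·7 = 1136 ≡ 3.
  α_i^2 mod 11 = [1, 3, 5, 9, 1].
  S_2 = Σ v_i α_i^2 r_i = 1·1·4 + 9·3·8 + 9·5·0 + 7·9·10 + 7·1·7 = 899 ≡ 8.
  S = (8, 3, 8) ≠ 0, so r is not a codeword (an error is present).
Step 3: locate the error. For a single error e at position i, S_ℓ = v_i·e·α_i^ℓ, so α_err = S_1/S_0.
  S_0^{−1} = 8^{−1} = 7 (mod 11), so α_err = 3·7 = 21 ≡ 10 = α_5. Error position i = 5.
  Consistency check: S_2/S_1 = 8·4 = 32 ≡ 10 = α_err ✓ (single-error assumption holds).
Step 4: error magnitude e = S_0/v_5 = S_0·∏_{j≠5}(α_5 − α_j) = 8·8 = 64 ≡ 9 (mod 11).
Step 5: correct position 5: c_5 = r_5 − e = 7 − 9 ≡ 9 (mod 11). Hence c = [4, 8, 0, 10, 9].
  Check: interpolating c through the α_i gives m(x) = 1 + 3·x (degree < 2) with m(α_i) = c_i for every i, so c is indeed a codeword.


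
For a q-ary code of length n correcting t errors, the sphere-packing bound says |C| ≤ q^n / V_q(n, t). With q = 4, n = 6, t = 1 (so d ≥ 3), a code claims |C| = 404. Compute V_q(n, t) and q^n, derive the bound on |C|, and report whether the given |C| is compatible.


V_q(n, t) = 19, q^n = 4096, Hamming bound = 215, |C| = 404 > bound (violated).

Step 1: Compute V_q(n, t) = Σ_{j=0}^1 C(n, j) (q−1)^j.
  j = 0: C(6,0)·(3)^0 = 1·1 = 1.
  j = 1: C(6,1)·(3)^1 = 6·3 = 18.
  V_q(n, t) = 1 + 18 = 19.
Step 2: q^n = 4^6 = 4096.
Step 3: Hamming bound ⌊q^n / V_q(n,t)⌋ = ⌊4096/19⌋ = 215.
Step 4: Compare |C| = 404 to 215: violated.
The claimed |C| lies above the Hamming bound, so no 4-ary code of length 6 with d ≥ 3 can have 404 codewords.


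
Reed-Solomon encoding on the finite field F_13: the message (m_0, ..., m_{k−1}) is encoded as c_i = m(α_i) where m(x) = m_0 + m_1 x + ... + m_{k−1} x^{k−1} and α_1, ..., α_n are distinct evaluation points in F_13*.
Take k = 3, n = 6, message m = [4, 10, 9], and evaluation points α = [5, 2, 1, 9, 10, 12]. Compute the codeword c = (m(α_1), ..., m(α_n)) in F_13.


c = [6, 8, 10, 4, 3, 3]

Message polynomial: m(x) = 4 + 10·x + 9·x^2 (mod 13).
For each evaluation point α_i, compute m(α_i) mod 13:
  α_1 = 5: Horner steps 9 → 3 → 6, so m(5) = 6.
  α_2 = 2: Horner steps 9 → 2 → 8, so m(2) = 8.
  α_3 = 1: Horner steps 9 → 6 → 10, so m(1) = 10.
  α_4 = 9: Horner steps 9 → 0 → 4, so m(9) = 4.
  α_5 = 10: Horner steps 9 → 9 → 3, so m(10) = 3.
  α_6 = 12: Horner steps 9 → 1 → 3, so m(12) = 3.
Codeword c = [6, 8, 10, 4, 3, 3] ∈ F_13^6.


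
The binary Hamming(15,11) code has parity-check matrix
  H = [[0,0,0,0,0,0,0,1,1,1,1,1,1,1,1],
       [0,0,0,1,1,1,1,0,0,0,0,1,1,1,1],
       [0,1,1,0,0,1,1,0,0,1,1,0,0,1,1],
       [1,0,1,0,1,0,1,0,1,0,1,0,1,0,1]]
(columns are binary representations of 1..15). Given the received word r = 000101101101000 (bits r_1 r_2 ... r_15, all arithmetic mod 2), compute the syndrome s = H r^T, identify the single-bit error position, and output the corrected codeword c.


s = (1, 0, 1, 0)^T, error position = 10, corrected codeword c = 000101101001000

Compute s = H r^T mod 2 one row at a time:
  s_1 = 0 + 1 + 1 + 0 + 1 + 0 + 0 + 0 = 3 ≡ 1 (mod 2).
  s_2 = 1 + 0 + 1 + 1 + 1 + 0 + 0 + 0 = 4 ≡ 0 (mod 2).
  s_3 = 0 + 0 + 1 + 1 + 1 + 0 + 0 + 0 = 3 ≡ 1 (mod 2).
  s_4 = 0 + 0 + 0 + 1 + 1 + 0 + 0 + 0 = 2 ≡ 0 (mod 2).
s = (1, 0, 1, 0)^T — this equals column 10 of H (binary 1010), so error is at position 10.
Correct: flip bit 10 of r = 000101101101000 to get c = 000101101001000.
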